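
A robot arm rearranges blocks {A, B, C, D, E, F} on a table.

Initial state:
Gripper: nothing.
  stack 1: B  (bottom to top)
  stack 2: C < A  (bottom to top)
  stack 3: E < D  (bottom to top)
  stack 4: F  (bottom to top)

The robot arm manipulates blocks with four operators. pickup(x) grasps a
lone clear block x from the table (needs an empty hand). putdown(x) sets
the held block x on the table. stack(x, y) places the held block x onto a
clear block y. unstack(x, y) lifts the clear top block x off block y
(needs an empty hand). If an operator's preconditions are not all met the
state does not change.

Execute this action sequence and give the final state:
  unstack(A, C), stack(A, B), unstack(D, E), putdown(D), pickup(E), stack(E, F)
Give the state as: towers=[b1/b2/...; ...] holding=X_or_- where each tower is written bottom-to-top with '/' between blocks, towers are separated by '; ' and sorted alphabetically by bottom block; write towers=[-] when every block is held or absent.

step 1 (unstack(A, C)): towers=[B; C; E/D; F] holding=A
step 2 (stack(A, B)): towers=[B/A; C; E/D; F] holding=-
step 3 (unstack(D, E)): towers=[B/A; C; E; F] holding=D
step 4 (putdown(D)): towers=[B/A; C; D; E; F] holding=-
step 5 (pickup(E)): towers=[B/A; C; D; F] holding=E
step 6 (stack(E, F)): towers=[B/A; C; D; F/E] holding=-

towers=[B/A; C; D; F/E] holding=-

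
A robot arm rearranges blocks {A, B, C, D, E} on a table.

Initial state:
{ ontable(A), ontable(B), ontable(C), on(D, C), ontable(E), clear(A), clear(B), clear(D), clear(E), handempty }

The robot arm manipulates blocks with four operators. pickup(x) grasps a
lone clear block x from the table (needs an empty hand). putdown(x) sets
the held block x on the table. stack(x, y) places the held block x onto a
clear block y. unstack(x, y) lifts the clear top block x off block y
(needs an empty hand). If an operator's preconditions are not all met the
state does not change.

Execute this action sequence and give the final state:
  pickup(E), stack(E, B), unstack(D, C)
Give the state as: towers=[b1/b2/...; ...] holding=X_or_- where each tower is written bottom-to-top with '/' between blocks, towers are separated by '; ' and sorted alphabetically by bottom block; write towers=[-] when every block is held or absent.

step 1 (pickup(E)): towers=[A; B; C/D] holding=E
step 2 (stack(E, B)): towers=[A; B/E; C/D] holding=-
step 3 (unstack(D, C)): towers=[A; B/E; C] holding=D

towers=[A; B/E; C] holding=D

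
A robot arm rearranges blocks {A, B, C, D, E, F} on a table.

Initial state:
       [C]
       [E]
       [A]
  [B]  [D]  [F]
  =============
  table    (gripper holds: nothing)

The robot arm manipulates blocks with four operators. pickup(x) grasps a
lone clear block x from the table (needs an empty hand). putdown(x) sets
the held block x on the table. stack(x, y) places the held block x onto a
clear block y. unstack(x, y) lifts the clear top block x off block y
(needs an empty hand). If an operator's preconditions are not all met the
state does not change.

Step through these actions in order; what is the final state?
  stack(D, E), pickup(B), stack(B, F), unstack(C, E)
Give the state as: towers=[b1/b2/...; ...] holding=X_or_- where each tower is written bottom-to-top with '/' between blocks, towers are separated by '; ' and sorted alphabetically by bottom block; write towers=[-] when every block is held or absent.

towers=[D/A/E; F/B] holding=C

step 1 (stack(D, E)) [no-op]: towers=[B; D/A/E/C; F] holding=-
step 2 (pickup(B)): towers=[D/A/E/C; F] holding=B
step 3 (stack(B, F)): towers=[D/A/E/C; F/B] holding=-
step 4 (unstack(C, E)): towers=[D/A/E; F/B] holding=C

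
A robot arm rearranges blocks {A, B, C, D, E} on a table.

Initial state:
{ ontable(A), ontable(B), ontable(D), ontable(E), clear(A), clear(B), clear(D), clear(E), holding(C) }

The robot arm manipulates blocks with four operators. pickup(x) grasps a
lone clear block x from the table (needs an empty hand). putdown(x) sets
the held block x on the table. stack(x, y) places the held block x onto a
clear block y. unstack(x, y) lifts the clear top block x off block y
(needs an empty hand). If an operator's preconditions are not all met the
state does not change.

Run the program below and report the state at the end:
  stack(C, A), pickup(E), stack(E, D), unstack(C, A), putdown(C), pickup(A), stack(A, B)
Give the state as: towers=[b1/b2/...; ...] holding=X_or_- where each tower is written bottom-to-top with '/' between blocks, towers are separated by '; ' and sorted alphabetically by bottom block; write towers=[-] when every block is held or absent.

towers=[B/A; C; D/E] holding=-

step 1 (stack(C, A)): towers=[A/C; B; D; E] holding=-
step 2 (pickup(E)): towers=[A/C; B; D] holding=E
step 3 (stack(E, D)): towers=[A/C; B; D/E] holding=-
step 4 (unstack(C, A)): towers=[A; B; D/E] holding=C
step 5 (putdown(C)): towers=[A; B; C; D/E] holding=-
step 6 (pickup(A)): towers=[B; C; D/E] holding=A
step 7 (stack(A, B)): towers=[B/A; C; D/E] holding=-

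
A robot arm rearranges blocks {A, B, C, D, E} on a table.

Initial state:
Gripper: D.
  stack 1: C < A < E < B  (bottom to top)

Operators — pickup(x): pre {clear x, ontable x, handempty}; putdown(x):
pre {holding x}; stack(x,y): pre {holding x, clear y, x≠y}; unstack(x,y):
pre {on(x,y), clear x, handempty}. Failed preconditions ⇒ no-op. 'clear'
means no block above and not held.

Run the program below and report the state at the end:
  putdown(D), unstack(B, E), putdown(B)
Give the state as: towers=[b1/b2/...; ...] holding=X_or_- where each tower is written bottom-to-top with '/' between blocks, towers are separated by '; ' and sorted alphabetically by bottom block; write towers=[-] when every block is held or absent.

step 1 (putdown(D)): towers=[C/A/E/B; D] holding=-
step 2 (unstack(B, E)): towers=[C/A/E; D] holding=B
step 3 (putdown(B)): towers=[B; C/A/E; D] holding=-

towers=[B; C/A/E; D] holding=-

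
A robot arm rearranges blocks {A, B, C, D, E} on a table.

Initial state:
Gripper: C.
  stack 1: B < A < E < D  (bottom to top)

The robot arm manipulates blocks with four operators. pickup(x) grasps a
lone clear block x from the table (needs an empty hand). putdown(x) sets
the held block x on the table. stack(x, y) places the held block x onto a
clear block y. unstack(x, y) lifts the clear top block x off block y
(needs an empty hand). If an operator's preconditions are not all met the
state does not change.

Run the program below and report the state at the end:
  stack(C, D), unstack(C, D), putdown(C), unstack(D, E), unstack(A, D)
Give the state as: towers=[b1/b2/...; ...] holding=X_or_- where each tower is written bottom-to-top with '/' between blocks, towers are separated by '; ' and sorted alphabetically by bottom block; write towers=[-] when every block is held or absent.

towers=[B/A/E; C] holding=D

step 1 (stack(C, D)): towers=[B/A/E/D/C] holding=-
step 2 (unstack(C, D)): towers=[B/A/E/D] holding=C
step 3 (putdown(C)): towers=[B/A/E/D; C] holding=-
step 4 (unstack(D, E)): towers=[B/A/E; C] holding=D
step 5 (unstack(A, D)) [no-op]: towers=[B/A/E; C] holding=D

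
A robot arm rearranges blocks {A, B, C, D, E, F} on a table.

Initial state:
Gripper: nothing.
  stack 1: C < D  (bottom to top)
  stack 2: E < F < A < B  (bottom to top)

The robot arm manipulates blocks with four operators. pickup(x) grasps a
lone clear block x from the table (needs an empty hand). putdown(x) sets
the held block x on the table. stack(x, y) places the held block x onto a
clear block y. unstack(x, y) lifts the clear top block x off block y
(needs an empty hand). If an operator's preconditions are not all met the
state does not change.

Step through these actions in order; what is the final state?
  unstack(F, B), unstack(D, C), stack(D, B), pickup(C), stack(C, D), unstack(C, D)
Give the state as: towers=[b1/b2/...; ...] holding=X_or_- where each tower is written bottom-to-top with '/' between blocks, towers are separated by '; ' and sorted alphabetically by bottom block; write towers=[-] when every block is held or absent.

towers=[E/F/A/B/D] holding=C

step 1 (unstack(F, B)) [no-op]: towers=[C/D; E/F/A/B] holding=-
step 2 (unstack(D, C)): towers=[C; E/F/A/B] holding=D
step 3 (stack(D, B)): towers=[C; E/F/A/B/D] holding=-
step 4 (pickup(C)): towers=[E/F/A/B/D] holding=C
step 5 (stack(C, D)): towers=[E/F/A/B/D/C] holding=-
step 6 (unstack(C, D)): towers=[E/F/A/B/D] holding=C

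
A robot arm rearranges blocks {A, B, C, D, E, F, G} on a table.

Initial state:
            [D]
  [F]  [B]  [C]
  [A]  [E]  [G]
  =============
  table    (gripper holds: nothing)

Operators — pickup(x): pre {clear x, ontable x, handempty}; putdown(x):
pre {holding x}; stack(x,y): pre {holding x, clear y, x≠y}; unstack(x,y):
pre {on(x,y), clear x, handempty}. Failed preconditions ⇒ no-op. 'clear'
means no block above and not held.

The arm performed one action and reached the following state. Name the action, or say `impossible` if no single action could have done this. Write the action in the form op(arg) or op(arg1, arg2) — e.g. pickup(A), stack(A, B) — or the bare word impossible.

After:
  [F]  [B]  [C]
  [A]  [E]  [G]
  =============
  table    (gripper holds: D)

target: towers=[A/F; E/B; G/C] holding=D
     unstack(B, E) → towers=[A/F; E; G/C/D] holding=B
     unstack(F, A) → towers=[A; E/B; G/C/D] holding=F
     unstack(D, C) → towers=[A/F; E/B; G/C] holding=D  ← match

unstack(D, C)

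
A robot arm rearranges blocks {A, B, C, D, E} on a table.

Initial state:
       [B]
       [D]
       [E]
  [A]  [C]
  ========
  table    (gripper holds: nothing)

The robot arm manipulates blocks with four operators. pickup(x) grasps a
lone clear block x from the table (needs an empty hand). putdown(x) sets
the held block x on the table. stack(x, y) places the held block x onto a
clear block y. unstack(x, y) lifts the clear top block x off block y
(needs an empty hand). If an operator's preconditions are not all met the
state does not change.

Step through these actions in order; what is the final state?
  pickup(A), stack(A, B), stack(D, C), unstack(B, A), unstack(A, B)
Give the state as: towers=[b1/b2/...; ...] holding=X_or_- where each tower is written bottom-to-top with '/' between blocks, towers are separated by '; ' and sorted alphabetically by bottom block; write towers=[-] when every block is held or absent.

step 1 (pickup(A)): towers=[C/E/D/B] holding=A
step 2 (stack(A, B)): towers=[C/E/D/B/A] holding=-
step 3 (stack(D, C)) [no-op]: towers=[C/E/D/B/A] holding=-
step 4 (unstack(B, A)) [no-op]: towers=[C/E/D/B/A] holding=-
step 5 (unstack(A, B)): towers=[C/E/D/B] holding=A

towers=[C/E/D/B] holding=A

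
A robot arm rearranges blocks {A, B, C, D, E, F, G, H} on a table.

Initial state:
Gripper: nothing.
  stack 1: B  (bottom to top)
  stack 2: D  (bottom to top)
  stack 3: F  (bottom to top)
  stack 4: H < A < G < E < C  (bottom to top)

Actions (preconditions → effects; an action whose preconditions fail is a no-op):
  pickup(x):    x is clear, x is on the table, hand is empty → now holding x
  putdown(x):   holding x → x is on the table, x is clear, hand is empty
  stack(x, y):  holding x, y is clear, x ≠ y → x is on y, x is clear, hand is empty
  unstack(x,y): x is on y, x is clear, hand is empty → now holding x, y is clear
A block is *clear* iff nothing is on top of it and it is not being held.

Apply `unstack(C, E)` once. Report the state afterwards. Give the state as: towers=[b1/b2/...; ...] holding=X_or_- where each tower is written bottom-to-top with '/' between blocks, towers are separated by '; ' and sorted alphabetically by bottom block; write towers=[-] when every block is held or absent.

before: towers=[B; D; F; H/A/G/E/C] holding=-
pre[unstack(C, E)]: on(C,E) yes, clear(C) yes, handempty yes
all met → apply unstack(C, E)
after:  towers=[B; D; F; H/A/G/E] holding=C

towers=[B; D; F; H/A/G/E] holding=C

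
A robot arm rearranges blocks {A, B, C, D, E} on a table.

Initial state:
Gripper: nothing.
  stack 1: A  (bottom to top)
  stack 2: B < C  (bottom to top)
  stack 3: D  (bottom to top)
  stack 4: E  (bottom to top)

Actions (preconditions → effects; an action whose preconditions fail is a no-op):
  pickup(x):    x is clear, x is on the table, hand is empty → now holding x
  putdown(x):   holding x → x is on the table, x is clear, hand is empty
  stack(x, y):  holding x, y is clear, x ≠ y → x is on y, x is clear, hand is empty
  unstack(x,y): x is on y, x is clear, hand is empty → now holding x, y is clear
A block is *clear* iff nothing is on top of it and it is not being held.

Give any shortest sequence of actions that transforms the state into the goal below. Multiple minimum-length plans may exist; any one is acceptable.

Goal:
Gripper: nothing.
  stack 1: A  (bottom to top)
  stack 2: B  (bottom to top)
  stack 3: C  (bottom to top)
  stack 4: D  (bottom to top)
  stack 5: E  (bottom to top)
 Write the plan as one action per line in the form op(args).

unstack(C, B)
putdown(C)

step 1 (unstack(C, B)): towers=[A; B; D; E] holding=C
step 2 (putdown(C)): towers=[A; B; C; D; E] holding=-
goal check: towers=[A; B; C; D; E] holding=- — reached (length 2, optimal by BFS)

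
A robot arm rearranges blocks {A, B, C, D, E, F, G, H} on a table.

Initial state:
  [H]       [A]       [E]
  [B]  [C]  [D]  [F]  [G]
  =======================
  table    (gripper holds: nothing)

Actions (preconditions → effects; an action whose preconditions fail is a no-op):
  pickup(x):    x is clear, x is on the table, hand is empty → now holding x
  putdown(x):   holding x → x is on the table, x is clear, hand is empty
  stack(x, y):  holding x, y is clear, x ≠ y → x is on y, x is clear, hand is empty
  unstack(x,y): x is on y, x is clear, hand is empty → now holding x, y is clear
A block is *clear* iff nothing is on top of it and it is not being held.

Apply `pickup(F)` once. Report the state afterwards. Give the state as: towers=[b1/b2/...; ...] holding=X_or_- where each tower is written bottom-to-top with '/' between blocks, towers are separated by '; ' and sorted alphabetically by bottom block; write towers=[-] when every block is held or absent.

before: towers=[B/H; C; D/A; F; G/E] holding=-
pre[pickup(F)]: clear(F) ✓, ontable(F) ✓, handempty ✓
all met → apply pickup(F)
after:  towers=[B/H; C; D/A; G/E] holding=F

towers=[B/H; C; D/A; G/E] holding=F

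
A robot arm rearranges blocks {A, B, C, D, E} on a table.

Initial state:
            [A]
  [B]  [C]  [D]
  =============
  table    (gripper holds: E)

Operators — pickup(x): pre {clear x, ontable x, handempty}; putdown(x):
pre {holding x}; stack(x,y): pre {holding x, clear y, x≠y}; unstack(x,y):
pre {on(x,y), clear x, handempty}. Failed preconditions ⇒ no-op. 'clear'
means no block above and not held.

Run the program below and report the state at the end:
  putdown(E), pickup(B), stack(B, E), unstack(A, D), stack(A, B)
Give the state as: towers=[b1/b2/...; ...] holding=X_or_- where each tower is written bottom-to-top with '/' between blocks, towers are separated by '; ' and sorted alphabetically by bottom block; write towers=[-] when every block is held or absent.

step 1 (putdown(E)): towers=[B; C; D/A; E] holding=-
step 2 (pickup(B)): towers=[C; D/A; E] holding=B
step 3 (stack(B, E)): towers=[C; D/A; E/B] holding=-
step 4 (unstack(A, D)): towers=[C; D; E/B] holding=A
step 5 (stack(A, B)): towers=[C; D; E/B/A] holding=-

towers=[C; D; E/B/A] holding=-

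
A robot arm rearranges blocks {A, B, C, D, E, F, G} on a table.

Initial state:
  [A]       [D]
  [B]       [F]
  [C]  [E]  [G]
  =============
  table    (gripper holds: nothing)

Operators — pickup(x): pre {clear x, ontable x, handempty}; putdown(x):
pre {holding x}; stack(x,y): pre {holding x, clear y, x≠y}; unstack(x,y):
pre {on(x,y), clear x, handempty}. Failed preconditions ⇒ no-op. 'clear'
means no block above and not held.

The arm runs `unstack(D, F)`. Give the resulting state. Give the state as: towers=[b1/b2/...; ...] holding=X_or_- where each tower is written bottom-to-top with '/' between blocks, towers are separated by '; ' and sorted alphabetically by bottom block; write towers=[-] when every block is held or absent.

before: towers=[C/B/A; E; G/F/D] holding=-
pre[unstack(D, F)]: on(D,F) ✓, clear(D) ✓, handempty ✓
all met → apply unstack(D, F)
after:  towers=[C/B/A; E; G/F] holding=D

towers=[C/B/A; E; G/F] holding=D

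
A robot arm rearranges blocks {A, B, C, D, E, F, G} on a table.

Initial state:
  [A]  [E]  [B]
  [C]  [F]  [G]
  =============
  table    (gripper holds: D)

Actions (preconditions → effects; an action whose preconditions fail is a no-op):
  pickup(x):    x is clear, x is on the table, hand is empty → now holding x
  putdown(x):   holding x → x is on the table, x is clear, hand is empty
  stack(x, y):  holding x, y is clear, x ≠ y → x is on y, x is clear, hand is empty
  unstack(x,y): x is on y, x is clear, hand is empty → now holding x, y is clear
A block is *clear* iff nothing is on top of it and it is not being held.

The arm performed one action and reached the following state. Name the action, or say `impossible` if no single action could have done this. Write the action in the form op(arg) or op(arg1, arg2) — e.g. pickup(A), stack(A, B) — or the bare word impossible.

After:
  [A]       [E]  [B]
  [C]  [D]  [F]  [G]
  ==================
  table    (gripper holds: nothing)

putdown(D)

target: towers=[C/A; D; F/E; G/B] holding=-
        putdown(D) → towers=[C/A; D; F/E; G/B] holding=-  ← match
       stack(D, B) → towers=[C/A; F/E; G/B/D] holding=-
       stack(D, A) → towers=[C/A/D; F/E; G/B] holding=-
       stack(D, E) → towers=[C/A; F/E/D; G/B] holding=-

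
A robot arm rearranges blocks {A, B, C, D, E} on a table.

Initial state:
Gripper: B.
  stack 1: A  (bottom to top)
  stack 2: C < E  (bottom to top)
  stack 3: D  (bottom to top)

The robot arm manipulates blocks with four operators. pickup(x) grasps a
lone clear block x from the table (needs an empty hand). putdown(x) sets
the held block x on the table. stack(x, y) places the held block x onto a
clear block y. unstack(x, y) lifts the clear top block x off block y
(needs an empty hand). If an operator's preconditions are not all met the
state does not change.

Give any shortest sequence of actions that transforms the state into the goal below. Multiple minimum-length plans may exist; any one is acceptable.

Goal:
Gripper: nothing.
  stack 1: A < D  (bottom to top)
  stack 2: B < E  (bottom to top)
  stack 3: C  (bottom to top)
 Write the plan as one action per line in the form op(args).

putdown(B)
pickup(D)
stack(D, A)
unstack(E, C)
stack(E, B)

step 1 (putdown(B)): towers=[A; B; C/E; D] holding=-
step 2 (pickup(D)): towers=[A; B; C/E] holding=D
step 3 (stack(D, A)): towers=[A/D; B; C/E] holding=-
step 4 (unstack(E, C)): towers=[A/D; B; C] holding=E
step 5 (stack(E, B)): towers=[A/D; B/E; C] holding=-
goal check: towers=[A/D; B/E; C] holding=- — reached (length 5, optimal by BFS)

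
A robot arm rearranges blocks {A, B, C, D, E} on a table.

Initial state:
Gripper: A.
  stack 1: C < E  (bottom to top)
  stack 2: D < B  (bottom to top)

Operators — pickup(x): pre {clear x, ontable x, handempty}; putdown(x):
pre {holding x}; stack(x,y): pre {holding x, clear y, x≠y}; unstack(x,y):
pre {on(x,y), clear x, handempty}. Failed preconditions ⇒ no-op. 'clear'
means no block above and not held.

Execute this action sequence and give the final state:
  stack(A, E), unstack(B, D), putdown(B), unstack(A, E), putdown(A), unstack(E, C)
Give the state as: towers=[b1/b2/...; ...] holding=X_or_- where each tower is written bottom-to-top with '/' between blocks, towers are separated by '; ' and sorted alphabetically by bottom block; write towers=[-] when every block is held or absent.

step 1 (stack(A, E)): towers=[C/E/A; D/B] holding=-
step 2 (unstack(B, D)): towers=[C/E/A; D] holding=B
step 3 (putdown(B)): towers=[B; C/E/A; D] holding=-
step 4 (unstack(A, E)): towers=[B; C/E; D] holding=A
step 5 (putdown(A)): towers=[A; B; C/E; D] holding=-
step 6 (unstack(E, C)): towers=[A; B; C; D] holding=E

towers=[A; B; C; D] holding=E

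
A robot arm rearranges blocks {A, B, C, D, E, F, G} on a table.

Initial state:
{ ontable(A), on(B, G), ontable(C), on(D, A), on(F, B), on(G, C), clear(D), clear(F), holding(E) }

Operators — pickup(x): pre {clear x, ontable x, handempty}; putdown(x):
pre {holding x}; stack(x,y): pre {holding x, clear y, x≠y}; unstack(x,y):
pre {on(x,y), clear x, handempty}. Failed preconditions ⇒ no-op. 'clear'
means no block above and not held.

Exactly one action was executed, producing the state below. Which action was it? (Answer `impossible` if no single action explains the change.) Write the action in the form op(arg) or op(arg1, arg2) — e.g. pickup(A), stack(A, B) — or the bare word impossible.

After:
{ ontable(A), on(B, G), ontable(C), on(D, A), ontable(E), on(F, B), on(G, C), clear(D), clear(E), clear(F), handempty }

target: towers=[A/D; C/G/B/F; E] holding=-
        putdown(E) → towers=[A/D; C/G/B/F; E] holding=-  ← match
       stack(E, F) → towers=[A/D; C/G/B/F/E] holding=-
       stack(E, D) → towers=[A/D/E; C/G/B/F] holding=-

putdown(E)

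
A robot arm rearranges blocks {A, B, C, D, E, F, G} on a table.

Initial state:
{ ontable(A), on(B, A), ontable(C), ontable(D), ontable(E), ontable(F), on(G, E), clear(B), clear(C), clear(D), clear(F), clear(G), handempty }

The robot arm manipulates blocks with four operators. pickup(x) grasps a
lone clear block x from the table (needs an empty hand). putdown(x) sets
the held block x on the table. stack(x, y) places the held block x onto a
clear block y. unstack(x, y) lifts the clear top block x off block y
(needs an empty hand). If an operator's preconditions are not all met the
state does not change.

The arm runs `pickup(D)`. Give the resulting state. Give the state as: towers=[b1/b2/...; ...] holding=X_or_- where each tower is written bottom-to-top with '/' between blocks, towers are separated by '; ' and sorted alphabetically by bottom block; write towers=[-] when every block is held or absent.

towers=[A/B; C; E/G; F] holding=D

before: towers=[A/B; C; D; E/G; F] holding=-
pre[pickup(D)]: clear(D) yes, ontable(D) yes, handempty yes
all met → apply pickup(D)
after:  towers=[A/B; C; E/G; F] holding=D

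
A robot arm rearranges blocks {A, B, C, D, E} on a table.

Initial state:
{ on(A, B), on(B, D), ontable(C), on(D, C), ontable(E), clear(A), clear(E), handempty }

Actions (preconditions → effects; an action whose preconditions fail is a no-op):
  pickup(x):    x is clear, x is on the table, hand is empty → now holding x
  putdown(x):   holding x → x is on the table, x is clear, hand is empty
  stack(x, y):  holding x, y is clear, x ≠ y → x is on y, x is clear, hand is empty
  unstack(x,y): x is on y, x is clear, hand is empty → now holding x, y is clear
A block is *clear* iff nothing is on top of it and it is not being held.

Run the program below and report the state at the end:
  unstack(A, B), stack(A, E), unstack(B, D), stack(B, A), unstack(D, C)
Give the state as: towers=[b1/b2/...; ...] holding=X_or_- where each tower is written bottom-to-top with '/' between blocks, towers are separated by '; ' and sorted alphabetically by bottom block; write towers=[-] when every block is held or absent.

towers=[C; E/A/B] holding=D

step 1 (unstack(A, B)): towers=[C/D/B; E] holding=A
step 2 (stack(A, E)): towers=[C/D/B; E/A] holding=-
step 3 (unstack(B, D)): towers=[C/D; E/A] holding=B
step 4 (stack(B, A)): towers=[C/D; E/A/B] holding=-
step 5 (unstack(D, C)): towers=[C; E/A/B] holding=D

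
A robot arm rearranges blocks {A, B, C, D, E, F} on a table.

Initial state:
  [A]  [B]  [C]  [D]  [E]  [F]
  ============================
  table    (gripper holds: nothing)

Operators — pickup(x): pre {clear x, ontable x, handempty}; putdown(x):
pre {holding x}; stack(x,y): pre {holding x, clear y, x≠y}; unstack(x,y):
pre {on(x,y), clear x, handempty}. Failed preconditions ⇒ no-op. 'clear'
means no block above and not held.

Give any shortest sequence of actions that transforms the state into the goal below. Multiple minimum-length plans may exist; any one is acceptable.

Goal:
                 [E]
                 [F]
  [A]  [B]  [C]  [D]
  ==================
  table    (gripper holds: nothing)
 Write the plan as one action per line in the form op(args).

pickup(F)
stack(F, D)
pickup(E)
stack(E, F)

step 1 (pickup(F)): towers=[A; B; C; D; E] holding=F
step 2 (stack(F, D)): towers=[A; B; C; D/F; E] holding=-
step 3 (pickup(E)): towers=[A; B; C; D/F] holding=E
step 4 (stack(E, F)): towers=[A; B; C; D/F/E] holding=-
goal check: towers=[A; B; C; D/F/E] holding=- — reached (length 4, optimal by BFS)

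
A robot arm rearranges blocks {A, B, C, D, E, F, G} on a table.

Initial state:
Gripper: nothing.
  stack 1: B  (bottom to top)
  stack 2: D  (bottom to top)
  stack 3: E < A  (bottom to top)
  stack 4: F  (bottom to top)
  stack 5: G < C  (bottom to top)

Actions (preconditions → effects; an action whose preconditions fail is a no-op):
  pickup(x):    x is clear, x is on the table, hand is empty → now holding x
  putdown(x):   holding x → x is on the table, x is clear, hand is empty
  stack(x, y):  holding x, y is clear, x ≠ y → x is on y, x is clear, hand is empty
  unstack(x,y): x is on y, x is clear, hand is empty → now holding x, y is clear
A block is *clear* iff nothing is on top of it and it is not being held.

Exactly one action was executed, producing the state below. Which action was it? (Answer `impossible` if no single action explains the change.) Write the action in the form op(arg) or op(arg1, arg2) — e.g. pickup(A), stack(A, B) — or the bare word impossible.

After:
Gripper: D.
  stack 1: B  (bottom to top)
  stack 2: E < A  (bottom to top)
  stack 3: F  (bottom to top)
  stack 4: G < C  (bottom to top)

pickup(D)

target: towers=[B; E/A; F; G/C] holding=D
         pickup(B) → towers=[D; E/A; F; G/C] holding=B
         pickup(F) → towers=[B; D; E/A; G/C] holding=F
         pickup(D) → towers=[B; E/A; F; G/C] holding=D  ← match
     unstack(A, E) → towers=[B; D; E; F; G/C] holding=A
     unstack(C, G) → towers=[B; D; E/A; F; G] holding=C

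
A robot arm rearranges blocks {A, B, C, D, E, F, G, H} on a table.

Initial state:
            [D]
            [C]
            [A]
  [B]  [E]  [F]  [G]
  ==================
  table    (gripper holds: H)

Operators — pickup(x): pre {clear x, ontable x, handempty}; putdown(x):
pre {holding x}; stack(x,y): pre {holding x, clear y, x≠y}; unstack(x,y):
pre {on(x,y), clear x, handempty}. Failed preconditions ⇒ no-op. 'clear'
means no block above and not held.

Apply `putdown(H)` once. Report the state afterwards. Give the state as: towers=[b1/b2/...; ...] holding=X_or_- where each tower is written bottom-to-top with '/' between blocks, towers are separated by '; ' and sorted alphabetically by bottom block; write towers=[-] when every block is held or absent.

before: towers=[B; E; F/A/C/D; G] holding=H
pre[putdown(H)]: holding(H) yes
all met → apply putdown(H)
after:  towers=[B; E; F/A/C/D; G; H] holding=-

towers=[B; E; F/A/C/D; G; H] holding=-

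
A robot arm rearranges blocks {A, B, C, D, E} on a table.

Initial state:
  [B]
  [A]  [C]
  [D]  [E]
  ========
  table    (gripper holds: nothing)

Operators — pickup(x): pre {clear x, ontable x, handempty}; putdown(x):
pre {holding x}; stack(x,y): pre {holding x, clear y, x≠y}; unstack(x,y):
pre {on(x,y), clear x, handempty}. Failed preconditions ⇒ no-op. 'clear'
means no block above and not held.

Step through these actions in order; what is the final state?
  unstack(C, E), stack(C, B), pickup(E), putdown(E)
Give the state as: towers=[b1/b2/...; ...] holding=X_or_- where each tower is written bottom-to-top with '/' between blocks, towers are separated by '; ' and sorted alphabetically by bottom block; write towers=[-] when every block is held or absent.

towers=[D/A/B/C; E] holding=-

step 1 (unstack(C, E)): towers=[D/A/B; E] holding=C
step 2 (stack(C, B)): towers=[D/A/B/C; E] holding=-
step 3 (pickup(E)): towers=[D/A/B/C] holding=E
step 4 (putdown(E)): towers=[D/A/B/C; E] holding=-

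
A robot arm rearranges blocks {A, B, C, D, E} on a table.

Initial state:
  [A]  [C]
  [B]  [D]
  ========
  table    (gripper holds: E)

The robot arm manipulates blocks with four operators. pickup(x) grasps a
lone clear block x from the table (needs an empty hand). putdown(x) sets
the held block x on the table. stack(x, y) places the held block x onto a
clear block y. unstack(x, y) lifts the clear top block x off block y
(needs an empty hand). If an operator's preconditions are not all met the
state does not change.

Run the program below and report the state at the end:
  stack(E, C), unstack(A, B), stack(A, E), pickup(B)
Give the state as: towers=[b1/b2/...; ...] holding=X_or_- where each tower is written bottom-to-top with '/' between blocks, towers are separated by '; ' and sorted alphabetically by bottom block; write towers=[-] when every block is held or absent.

towers=[D/C/E/A] holding=B

step 1 (stack(E, C)): towers=[B/A; D/C/E] holding=-
step 2 (unstack(A, B)): towers=[B; D/C/E] holding=A
step 3 (stack(A, E)): towers=[B; D/C/E/A] holding=-
step 4 (pickup(B)): towers=[D/C/E/A] holding=B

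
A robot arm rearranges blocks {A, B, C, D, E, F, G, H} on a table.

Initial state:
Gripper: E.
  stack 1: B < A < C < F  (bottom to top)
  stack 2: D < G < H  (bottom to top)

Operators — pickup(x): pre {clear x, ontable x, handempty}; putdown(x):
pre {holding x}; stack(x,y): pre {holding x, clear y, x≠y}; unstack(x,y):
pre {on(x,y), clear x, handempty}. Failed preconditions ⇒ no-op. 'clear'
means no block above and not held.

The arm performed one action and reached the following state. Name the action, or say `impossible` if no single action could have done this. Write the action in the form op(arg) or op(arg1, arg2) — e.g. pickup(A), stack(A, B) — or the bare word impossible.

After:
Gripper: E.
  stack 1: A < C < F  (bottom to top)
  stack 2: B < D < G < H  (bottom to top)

target: towers=[A/C/F; B/D/G/H] holding=E
        putdown(E) → towers=[B/A/C/F; D/G/H; E] holding=-
       stack(E, H) → towers=[B/A/C/F; D/G/H/E] holding=-
       stack(E, F) → towers=[B/A/C/F/E; D/G/H] holding=-
none of the 3 applicable actions match → impossible

impossible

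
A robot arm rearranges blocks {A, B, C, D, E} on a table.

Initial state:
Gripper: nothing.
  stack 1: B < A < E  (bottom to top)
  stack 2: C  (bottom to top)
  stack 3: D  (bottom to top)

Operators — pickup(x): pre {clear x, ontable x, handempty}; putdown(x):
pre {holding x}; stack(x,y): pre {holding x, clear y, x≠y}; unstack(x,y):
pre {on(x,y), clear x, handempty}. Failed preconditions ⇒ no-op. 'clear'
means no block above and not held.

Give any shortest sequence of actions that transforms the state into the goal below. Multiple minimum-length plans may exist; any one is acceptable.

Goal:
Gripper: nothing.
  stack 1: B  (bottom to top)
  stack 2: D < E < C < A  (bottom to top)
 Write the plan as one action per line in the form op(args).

unstack(E, A)
stack(E, D)
pickup(C)
stack(C, E)
unstack(A, B)
stack(A, C)

step 1 (unstack(E, A)): towers=[B/A; C; D] holding=E
step 2 (stack(E, D)): towers=[B/A; C; D/E] holding=-
step 3 (pickup(C)): towers=[B/A; D/E] holding=C
step 4 (stack(C, E)): towers=[B/A; D/E/C] holding=-
step 5 (unstack(A, B)): towers=[B; D/E/C] holding=A
step 6 (stack(A, C)): towers=[B; D/E/C/A] holding=-
goal check: towers=[B; D/E/C/A] holding=- — reached (length 6, optimal by BFS)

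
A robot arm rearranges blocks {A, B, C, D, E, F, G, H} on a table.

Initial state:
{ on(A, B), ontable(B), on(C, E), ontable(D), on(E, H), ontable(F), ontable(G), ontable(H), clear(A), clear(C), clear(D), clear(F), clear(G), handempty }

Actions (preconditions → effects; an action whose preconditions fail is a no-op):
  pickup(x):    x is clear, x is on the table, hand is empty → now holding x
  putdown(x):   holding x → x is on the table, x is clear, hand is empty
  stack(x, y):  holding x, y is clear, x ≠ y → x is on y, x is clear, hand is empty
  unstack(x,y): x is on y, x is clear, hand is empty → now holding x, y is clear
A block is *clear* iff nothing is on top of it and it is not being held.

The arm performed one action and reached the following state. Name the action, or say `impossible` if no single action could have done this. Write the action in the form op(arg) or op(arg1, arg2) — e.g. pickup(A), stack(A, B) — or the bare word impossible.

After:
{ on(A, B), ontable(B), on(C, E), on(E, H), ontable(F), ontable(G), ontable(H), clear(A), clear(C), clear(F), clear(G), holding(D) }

target: towers=[B/A; F; G; H/E/C] holding=D
         pickup(G) → towers=[B/A; D; F; H/E/C] holding=G
     unstack(A, B) → towers=[B; D; F; G; H/E/C] holding=A
         pickup(F) → towers=[B/A; D; G; H/E/C] holding=F
         pickup(D) → towers=[B/A; F; G; H/E/C] holding=D  ← match
     unstack(C, E) → towers=[B/A; D; F; G; H/E] holding=C

pickup(D)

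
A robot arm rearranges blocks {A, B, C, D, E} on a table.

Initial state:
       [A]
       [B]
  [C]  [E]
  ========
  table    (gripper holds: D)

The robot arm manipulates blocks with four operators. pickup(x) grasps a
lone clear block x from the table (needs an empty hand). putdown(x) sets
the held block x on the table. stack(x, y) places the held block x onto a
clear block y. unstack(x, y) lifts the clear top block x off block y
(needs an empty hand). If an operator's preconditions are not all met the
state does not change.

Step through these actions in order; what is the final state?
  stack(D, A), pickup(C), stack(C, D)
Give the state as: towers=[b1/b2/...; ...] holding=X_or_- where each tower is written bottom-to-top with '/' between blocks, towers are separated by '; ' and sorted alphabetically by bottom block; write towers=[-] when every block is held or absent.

towers=[E/B/A/D/C] holding=-

step 1 (stack(D, A)): towers=[C; E/B/A/D] holding=-
step 2 (pickup(C)): towers=[E/B/A/D] holding=C
step 3 (stack(C, D)): towers=[E/B/A/D/C] holding=-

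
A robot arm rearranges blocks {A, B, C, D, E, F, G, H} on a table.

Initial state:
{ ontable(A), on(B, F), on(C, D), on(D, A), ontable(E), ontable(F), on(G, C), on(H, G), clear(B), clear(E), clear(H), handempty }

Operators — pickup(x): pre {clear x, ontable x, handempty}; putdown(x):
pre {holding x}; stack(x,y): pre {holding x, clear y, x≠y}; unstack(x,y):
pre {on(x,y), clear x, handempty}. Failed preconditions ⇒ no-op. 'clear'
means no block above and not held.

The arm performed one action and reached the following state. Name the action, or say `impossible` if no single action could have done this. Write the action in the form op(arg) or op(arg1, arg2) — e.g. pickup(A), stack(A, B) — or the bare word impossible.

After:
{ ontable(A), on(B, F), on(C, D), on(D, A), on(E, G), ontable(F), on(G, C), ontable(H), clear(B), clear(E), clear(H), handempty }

target: towers=[A/D/C/G/E; F/B; H] holding=-
         pickup(E) → towers=[A/D/C/G/H; F/B] holding=E
     unstack(H, G) → towers=[A/D/C/G; E; F/B] holding=H
     unstack(B, F) → towers=[A/D/C/G/H; E; F] holding=B
none of the 3 applicable actions match → impossible

impossible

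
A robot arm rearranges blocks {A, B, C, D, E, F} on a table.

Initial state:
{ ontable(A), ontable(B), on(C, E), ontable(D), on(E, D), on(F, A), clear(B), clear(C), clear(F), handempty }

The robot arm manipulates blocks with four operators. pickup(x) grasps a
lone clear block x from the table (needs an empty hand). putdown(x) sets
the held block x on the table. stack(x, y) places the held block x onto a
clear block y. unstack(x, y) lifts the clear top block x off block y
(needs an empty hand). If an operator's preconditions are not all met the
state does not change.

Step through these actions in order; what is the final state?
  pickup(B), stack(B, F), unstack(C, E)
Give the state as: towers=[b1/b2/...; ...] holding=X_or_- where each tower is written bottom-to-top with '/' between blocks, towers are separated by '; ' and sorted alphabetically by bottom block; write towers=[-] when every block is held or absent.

step 1 (pickup(B)): towers=[A/F; D/E/C] holding=B
step 2 (stack(B, F)): towers=[A/F/B; D/E/C] holding=-
step 3 (unstack(C, E)): towers=[A/F/B; D/E] holding=C

towers=[A/F/B; D/E] holding=C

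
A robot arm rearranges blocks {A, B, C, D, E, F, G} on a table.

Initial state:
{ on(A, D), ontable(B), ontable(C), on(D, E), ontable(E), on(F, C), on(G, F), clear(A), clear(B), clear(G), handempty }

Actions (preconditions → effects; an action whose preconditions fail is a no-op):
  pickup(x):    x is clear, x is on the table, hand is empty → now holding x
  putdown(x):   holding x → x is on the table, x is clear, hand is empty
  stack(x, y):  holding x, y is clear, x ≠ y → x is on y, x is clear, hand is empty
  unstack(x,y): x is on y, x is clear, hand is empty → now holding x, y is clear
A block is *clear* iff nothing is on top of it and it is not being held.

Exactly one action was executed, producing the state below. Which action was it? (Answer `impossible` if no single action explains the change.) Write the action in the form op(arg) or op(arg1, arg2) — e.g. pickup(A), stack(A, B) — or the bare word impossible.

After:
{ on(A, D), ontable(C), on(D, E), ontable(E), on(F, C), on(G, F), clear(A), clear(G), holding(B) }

pickup(B)

target: towers=[C/F/G; E/D/A] holding=B
         pickup(B) → towers=[C/F/G; E/D/A] holding=B  ← match
     unstack(G, F) → towers=[B; C/F; E/D/A] holding=G
     unstack(A, D) → towers=[B; C/F/G; E/D] holding=A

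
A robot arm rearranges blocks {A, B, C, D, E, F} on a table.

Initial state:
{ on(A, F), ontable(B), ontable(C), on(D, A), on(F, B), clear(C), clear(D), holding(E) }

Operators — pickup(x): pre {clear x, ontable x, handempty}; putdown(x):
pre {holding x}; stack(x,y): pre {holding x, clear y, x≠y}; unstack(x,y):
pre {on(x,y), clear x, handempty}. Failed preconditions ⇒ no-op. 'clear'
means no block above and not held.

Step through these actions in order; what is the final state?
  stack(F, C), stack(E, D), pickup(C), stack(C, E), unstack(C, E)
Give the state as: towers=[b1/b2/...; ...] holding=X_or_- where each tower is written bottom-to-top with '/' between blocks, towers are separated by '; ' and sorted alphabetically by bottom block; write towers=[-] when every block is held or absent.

step 1 (stack(F, C)) [no-op]: towers=[B/F/A/D; C] holding=E
step 2 (stack(E, D)): towers=[B/F/A/D/E; C] holding=-
step 3 (pickup(C)): towers=[B/F/A/D/E] holding=C
step 4 (stack(C, E)): towers=[B/F/A/D/E/C] holding=-
step 5 (unstack(C, E)): towers=[B/F/A/D/E] holding=C

towers=[B/F/A/D/E] holding=C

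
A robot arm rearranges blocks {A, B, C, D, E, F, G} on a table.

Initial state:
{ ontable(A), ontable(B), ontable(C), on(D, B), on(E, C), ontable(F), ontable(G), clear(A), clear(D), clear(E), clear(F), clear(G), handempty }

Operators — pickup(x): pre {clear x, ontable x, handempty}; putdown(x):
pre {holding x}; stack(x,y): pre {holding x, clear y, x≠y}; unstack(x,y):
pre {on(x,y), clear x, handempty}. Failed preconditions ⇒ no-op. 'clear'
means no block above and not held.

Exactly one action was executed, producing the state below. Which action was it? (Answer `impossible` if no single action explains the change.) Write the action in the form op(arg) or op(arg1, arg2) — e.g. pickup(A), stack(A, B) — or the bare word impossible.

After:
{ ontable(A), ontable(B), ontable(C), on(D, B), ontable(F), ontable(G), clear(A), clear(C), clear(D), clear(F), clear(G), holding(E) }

target: towers=[A; B/D; C; F; G] holding=E
         pickup(F) → towers=[A; B/D; C/E; G] holding=F
         pickup(G) → towers=[A; B/D; C/E; F] holding=G
     unstack(D, B) → towers=[A; B; C/E; F; G] holding=D
         pickup(A) → towers=[B/D; C/E; F; G] holding=A
     unstack(E, C) → towers=[A; B/D; C; F; G] holding=E  ← match

unstack(E, C)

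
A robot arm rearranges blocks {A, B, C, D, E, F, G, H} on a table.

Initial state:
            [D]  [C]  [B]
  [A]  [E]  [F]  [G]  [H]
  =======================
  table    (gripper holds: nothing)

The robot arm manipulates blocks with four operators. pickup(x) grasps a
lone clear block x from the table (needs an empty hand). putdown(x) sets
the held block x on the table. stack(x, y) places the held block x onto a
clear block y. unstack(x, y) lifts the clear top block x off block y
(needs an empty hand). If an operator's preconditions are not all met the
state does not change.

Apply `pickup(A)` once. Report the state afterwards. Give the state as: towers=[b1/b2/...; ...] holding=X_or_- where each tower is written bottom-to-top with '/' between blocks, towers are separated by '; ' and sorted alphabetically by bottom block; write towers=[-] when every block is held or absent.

towers=[E; F/D; G/C; H/B] holding=A

before: towers=[A; E; F/D; G/C; H/B] holding=-
pre[pickup(A)]: clear(A) ok, ontable(A) ok, handempty ok
all met → apply pickup(A)
after:  towers=[E; F/D; G/C; H/B] holding=A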